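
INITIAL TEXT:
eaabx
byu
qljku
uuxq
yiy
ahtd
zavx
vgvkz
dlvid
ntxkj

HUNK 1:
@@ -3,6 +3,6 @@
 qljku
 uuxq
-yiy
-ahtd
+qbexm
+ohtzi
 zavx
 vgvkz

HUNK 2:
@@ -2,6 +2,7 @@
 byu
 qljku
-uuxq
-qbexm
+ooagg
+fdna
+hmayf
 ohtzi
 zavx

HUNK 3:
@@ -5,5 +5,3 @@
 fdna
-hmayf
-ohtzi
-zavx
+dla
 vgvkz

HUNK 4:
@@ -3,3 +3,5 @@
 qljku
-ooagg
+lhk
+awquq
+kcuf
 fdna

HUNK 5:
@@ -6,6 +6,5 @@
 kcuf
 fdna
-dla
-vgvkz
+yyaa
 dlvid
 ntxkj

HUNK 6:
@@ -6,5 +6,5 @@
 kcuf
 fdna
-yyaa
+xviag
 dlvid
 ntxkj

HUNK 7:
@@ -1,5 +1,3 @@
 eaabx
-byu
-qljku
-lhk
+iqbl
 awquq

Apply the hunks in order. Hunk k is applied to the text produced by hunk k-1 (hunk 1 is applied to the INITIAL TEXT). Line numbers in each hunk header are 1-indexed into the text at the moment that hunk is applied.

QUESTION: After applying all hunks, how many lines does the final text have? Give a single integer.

Answer: 8

Derivation:
Hunk 1: at line 3 remove [yiy,ahtd] add [qbexm,ohtzi] -> 10 lines: eaabx byu qljku uuxq qbexm ohtzi zavx vgvkz dlvid ntxkj
Hunk 2: at line 2 remove [uuxq,qbexm] add [ooagg,fdna,hmayf] -> 11 lines: eaabx byu qljku ooagg fdna hmayf ohtzi zavx vgvkz dlvid ntxkj
Hunk 3: at line 5 remove [hmayf,ohtzi,zavx] add [dla] -> 9 lines: eaabx byu qljku ooagg fdna dla vgvkz dlvid ntxkj
Hunk 4: at line 3 remove [ooagg] add [lhk,awquq,kcuf] -> 11 lines: eaabx byu qljku lhk awquq kcuf fdna dla vgvkz dlvid ntxkj
Hunk 5: at line 6 remove [dla,vgvkz] add [yyaa] -> 10 lines: eaabx byu qljku lhk awquq kcuf fdna yyaa dlvid ntxkj
Hunk 6: at line 6 remove [yyaa] add [xviag] -> 10 lines: eaabx byu qljku lhk awquq kcuf fdna xviag dlvid ntxkj
Hunk 7: at line 1 remove [byu,qljku,lhk] add [iqbl] -> 8 lines: eaabx iqbl awquq kcuf fdna xviag dlvid ntxkj
Final line count: 8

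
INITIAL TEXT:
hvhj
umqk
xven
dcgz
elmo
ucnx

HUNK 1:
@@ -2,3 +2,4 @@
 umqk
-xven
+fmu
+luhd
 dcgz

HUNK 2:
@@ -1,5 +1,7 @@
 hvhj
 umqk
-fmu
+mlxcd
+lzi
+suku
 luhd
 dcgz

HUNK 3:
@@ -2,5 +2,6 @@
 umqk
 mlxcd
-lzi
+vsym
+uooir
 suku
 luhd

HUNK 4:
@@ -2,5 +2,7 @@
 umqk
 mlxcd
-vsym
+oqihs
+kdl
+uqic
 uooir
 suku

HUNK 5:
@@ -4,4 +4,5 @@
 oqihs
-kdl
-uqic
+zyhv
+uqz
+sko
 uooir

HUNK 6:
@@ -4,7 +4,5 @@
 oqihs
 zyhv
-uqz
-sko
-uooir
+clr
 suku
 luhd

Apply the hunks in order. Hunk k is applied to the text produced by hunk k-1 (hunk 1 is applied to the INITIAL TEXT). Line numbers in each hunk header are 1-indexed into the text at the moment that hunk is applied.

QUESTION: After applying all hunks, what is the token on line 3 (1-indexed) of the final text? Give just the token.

Hunk 1: at line 2 remove [xven] add [fmu,luhd] -> 7 lines: hvhj umqk fmu luhd dcgz elmo ucnx
Hunk 2: at line 1 remove [fmu] add [mlxcd,lzi,suku] -> 9 lines: hvhj umqk mlxcd lzi suku luhd dcgz elmo ucnx
Hunk 3: at line 2 remove [lzi] add [vsym,uooir] -> 10 lines: hvhj umqk mlxcd vsym uooir suku luhd dcgz elmo ucnx
Hunk 4: at line 2 remove [vsym] add [oqihs,kdl,uqic] -> 12 lines: hvhj umqk mlxcd oqihs kdl uqic uooir suku luhd dcgz elmo ucnx
Hunk 5: at line 4 remove [kdl,uqic] add [zyhv,uqz,sko] -> 13 lines: hvhj umqk mlxcd oqihs zyhv uqz sko uooir suku luhd dcgz elmo ucnx
Hunk 6: at line 4 remove [uqz,sko,uooir] add [clr] -> 11 lines: hvhj umqk mlxcd oqihs zyhv clr suku luhd dcgz elmo ucnx
Final line 3: mlxcd

Answer: mlxcd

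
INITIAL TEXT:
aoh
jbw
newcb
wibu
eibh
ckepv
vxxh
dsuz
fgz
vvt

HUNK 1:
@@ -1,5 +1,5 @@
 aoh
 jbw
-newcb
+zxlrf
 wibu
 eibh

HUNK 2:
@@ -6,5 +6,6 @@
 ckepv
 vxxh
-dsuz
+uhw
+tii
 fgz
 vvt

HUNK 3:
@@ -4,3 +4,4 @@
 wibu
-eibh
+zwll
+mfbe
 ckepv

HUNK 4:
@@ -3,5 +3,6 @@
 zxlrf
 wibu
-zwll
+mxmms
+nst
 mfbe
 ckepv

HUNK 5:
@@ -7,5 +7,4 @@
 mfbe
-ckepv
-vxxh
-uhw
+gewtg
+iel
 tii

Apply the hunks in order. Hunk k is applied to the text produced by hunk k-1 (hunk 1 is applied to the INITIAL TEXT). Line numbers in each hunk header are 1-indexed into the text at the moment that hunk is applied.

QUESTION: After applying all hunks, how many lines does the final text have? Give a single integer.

Hunk 1: at line 1 remove [newcb] add [zxlrf] -> 10 lines: aoh jbw zxlrf wibu eibh ckepv vxxh dsuz fgz vvt
Hunk 2: at line 6 remove [dsuz] add [uhw,tii] -> 11 lines: aoh jbw zxlrf wibu eibh ckepv vxxh uhw tii fgz vvt
Hunk 3: at line 4 remove [eibh] add [zwll,mfbe] -> 12 lines: aoh jbw zxlrf wibu zwll mfbe ckepv vxxh uhw tii fgz vvt
Hunk 4: at line 3 remove [zwll] add [mxmms,nst] -> 13 lines: aoh jbw zxlrf wibu mxmms nst mfbe ckepv vxxh uhw tii fgz vvt
Hunk 5: at line 7 remove [ckepv,vxxh,uhw] add [gewtg,iel] -> 12 lines: aoh jbw zxlrf wibu mxmms nst mfbe gewtg iel tii fgz vvt
Final line count: 12

Answer: 12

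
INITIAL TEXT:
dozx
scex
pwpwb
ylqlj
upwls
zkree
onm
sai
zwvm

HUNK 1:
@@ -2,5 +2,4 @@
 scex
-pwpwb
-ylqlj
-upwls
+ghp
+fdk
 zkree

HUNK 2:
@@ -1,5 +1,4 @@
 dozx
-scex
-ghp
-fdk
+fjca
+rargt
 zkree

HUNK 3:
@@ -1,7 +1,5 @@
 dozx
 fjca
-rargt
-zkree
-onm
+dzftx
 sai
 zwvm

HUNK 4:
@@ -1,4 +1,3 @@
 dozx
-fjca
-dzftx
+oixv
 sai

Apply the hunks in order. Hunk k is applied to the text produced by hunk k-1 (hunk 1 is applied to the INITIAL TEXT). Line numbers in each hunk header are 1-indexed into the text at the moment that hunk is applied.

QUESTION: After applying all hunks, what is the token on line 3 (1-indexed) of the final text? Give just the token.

Answer: sai

Derivation:
Hunk 1: at line 2 remove [pwpwb,ylqlj,upwls] add [ghp,fdk] -> 8 lines: dozx scex ghp fdk zkree onm sai zwvm
Hunk 2: at line 1 remove [scex,ghp,fdk] add [fjca,rargt] -> 7 lines: dozx fjca rargt zkree onm sai zwvm
Hunk 3: at line 1 remove [rargt,zkree,onm] add [dzftx] -> 5 lines: dozx fjca dzftx sai zwvm
Hunk 4: at line 1 remove [fjca,dzftx] add [oixv] -> 4 lines: dozx oixv sai zwvm
Final line 3: sai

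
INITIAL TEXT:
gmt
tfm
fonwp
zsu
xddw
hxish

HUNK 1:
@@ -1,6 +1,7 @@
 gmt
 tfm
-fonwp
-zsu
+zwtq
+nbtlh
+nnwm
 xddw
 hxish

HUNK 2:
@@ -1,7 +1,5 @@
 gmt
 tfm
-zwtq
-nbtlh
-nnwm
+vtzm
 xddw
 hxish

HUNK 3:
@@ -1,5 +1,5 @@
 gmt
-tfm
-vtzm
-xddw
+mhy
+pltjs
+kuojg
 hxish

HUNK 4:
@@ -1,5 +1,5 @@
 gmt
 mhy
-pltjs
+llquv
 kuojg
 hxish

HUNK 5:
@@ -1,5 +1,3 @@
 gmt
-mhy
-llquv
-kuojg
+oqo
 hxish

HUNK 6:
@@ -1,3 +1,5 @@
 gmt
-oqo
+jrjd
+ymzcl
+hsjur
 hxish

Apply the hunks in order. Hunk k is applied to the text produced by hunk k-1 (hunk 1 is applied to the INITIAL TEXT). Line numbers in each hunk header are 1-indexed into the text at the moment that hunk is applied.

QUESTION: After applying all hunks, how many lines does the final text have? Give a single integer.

Answer: 5

Derivation:
Hunk 1: at line 1 remove [fonwp,zsu] add [zwtq,nbtlh,nnwm] -> 7 lines: gmt tfm zwtq nbtlh nnwm xddw hxish
Hunk 2: at line 1 remove [zwtq,nbtlh,nnwm] add [vtzm] -> 5 lines: gmt tfm vtzm xddw hxish
Hunk 3: at line 1 remove [tfm,vtzm,xddw] add [mhy,pltjs,kuojg] -> 5 lines: gmt mhy pltjs kuojg hxish
Hunk 4: at line 1 remove [pltjs] add [llquv] -> 5 lines: gmt mhy llquv kuojg hxish
Hunk 5: at line 1 remove [mhy,llquv,kuojg] add [oqo] -> 3 lines: gmt oqo hxish
Hunk 6: at line 1 remove [oqo] add [jrjd,ymzcl,hsjur] -> 5 lines: gmt jrjd ymzcl hsjur hxish
Final line count: 5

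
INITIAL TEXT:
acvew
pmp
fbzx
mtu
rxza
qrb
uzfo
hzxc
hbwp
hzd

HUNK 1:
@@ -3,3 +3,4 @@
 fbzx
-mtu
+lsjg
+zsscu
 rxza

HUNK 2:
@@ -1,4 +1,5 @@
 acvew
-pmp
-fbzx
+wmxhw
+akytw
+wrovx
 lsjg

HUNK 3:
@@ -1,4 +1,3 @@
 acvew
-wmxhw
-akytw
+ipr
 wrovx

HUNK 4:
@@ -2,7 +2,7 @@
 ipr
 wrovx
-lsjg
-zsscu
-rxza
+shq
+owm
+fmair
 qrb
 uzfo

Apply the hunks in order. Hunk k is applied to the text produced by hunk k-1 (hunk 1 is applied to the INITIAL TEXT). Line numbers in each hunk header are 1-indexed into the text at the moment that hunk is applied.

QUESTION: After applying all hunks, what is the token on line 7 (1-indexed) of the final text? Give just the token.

Hunk 1: at line 3 remove [mtu] add [lsjg,zsscu] -> 11 lines: acvew pmp fbzx lsjg zsscu rxza qrb uzfo hzxc hbwp hzd
Hunk 2: at line 1 remove [pmp,fbzx] add [wmxhw,akytw,wrovx] -> 12 lines: acvew wmxhw akytw wrovx lsjg zsscu rxza qrb uzfo hzxc hbwp hzd
Hunk 3: at line 1 remove [wmxhw,akytw] add [ipr] -> 11 lines: acvew ipr wrovx lsjg zsscu rxza qrb uzfo hzxc hbwp hzd
Hunk 4: at line 2 remove [lsjg,zsscu,rxza] add [shq,owm,fmair] -> 11 lines: acvew ipr wrovx shq owm fmair qrb uzfo hzxc hbwp hzd
Final line 7: qrb

Answer: qrb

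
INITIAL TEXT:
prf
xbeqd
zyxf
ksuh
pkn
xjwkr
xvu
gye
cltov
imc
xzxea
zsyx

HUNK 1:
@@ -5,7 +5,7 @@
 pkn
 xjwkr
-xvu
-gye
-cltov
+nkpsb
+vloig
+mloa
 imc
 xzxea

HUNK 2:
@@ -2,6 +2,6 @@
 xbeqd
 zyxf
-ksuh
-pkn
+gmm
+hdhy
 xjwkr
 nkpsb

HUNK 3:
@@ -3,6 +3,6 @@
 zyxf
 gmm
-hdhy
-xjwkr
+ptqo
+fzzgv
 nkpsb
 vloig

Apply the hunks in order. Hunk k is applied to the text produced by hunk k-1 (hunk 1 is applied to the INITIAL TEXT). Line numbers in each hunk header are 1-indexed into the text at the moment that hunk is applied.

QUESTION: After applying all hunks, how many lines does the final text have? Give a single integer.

Hunk 1: at line 5 remove [xvu,gye,cltov] add [nkpsb,vloig,mloa] -> 12 lines: prf xbeqd zyxf ksuh pkn xjwkr nkpsb vloig mloa imc xzxea zsyx
Hunk 2: at line 2 remove [ksuh,pkn] add [gmm,hdhy] -> 12 lines: prf xbeqd zyxf gmm hdhy xjwkr nkpsb vloig mloa imc xzxea zsyx
Hunk 3: at line 3 remove [hdhy,xjwkr] add [ptqo,fzzgv] -> 12 lines: prf xbeqd zyxf gmm ptqo fzzgv nkpsb vloig mloa imc xzxea zsyx
Final line count: 12

Answer: 12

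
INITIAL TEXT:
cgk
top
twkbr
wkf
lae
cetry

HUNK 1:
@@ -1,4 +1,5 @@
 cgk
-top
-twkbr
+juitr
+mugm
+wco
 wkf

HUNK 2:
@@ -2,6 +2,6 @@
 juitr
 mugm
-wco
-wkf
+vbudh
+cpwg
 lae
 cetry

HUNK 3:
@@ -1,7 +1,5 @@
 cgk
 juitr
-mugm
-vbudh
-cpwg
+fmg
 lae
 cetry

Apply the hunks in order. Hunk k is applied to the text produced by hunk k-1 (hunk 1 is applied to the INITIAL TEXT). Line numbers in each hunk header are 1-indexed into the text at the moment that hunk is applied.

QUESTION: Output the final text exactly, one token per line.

Answer: cgk
juitr
fmg
lae
cetry

Derivation:
Hunk 1: at line 1 remove [top,twkbr] add [juitr,mugm,wco] -> 7 lines: cgk juitr mugm wco wkf lae cetry
Hunk 2: at line 2 remove [wco,wkf] add [vbudh,cpwg] -> 7 lines: cgk juitr mugm vbudh cpwg lae cetry
Hunk 3: at line 1 remove [mugm,vbudh,cpwg] add [fmg] -> 5 lines: cgk juitr fmg lae cetry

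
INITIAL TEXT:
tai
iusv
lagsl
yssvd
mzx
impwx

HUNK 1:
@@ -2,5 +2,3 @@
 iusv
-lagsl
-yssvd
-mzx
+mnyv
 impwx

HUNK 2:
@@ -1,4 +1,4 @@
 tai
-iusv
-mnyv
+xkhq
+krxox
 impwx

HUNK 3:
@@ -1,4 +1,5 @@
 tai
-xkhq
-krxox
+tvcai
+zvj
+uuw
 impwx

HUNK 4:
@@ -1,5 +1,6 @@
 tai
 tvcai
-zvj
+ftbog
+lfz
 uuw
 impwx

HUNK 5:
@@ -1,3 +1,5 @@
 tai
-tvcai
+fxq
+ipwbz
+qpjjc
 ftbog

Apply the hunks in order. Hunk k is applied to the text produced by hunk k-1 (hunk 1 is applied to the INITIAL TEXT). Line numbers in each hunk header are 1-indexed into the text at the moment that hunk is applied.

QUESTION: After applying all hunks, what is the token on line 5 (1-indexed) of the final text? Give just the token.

Answer: ftbog

Derivation:
Hunk 1: at line 2 remove [lagsl,yssvd,mzx] add [mnyv] -> 4 lines: tai iusv mnyv impwx
Hunk 2: at line 1 remove [iusv,mnyv] add [xkhq,krxox] -> 4 lines: tai xkhq krxox impwx
Hunk 3: at line 1 remove [xkhq,krxox] add [tvcai,zvj,uuw] -> 5 lines: tai tvcai zvj uuw impwx
Hunk 4: at line 1 remove [zvj] add [ftbog,lfz] -> 6 lines: tai tvcai ftbog lfz uuw impwx
Hunk 5: at line 1 remove [tvcai] add [fxq,ipwbz,qpjjc] -> 8 lines: tai fxq ipwbz qpjjc ftbog lfz uuw impwx
Final line 5: ftbog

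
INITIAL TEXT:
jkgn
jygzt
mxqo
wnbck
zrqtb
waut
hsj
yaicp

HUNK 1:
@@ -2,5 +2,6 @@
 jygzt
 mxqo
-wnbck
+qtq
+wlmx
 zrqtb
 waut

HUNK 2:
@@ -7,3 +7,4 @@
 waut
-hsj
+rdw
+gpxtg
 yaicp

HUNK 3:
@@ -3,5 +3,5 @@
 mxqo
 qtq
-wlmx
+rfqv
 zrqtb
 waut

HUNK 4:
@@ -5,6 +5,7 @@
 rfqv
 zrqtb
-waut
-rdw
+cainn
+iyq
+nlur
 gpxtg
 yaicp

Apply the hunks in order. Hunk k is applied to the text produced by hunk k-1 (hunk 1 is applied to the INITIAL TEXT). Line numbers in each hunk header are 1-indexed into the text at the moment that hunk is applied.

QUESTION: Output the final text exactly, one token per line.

Hunk 1: at line 2 remove [wnbck] add [qtq,wlmx] -> 9 lines: jkgn jygzt mxqo qtq wlmx zrqtb waut hsj yaicp
Hunk 2: at line 7 remove [hsj] add [rdw,gpxtg] -> 10 lines: jkgn jygzt mxqo qtq wlmx zrqtb waut rdw gpxtg yaicp
Hunk 3: at line 3 remove [wlmx] add [rfqv] -> 10 lines: jkgn jygzt mxqo qtq rfqv zrqtb waut rdw gpxtg yaicp
Hunk 4: at line 5 remove [waut,rdw] add [cainn,iyq,nlur] -> 11 lines: jkgn jygzt mxqo qtq rfqv zrqtb cainn iyq nlur gpxtg yaicp

Answer: jkgn
jygzt
mxqo
qtq
rfqv
zrqtb
cainn
iyq
nlur
gpxtg
yaicp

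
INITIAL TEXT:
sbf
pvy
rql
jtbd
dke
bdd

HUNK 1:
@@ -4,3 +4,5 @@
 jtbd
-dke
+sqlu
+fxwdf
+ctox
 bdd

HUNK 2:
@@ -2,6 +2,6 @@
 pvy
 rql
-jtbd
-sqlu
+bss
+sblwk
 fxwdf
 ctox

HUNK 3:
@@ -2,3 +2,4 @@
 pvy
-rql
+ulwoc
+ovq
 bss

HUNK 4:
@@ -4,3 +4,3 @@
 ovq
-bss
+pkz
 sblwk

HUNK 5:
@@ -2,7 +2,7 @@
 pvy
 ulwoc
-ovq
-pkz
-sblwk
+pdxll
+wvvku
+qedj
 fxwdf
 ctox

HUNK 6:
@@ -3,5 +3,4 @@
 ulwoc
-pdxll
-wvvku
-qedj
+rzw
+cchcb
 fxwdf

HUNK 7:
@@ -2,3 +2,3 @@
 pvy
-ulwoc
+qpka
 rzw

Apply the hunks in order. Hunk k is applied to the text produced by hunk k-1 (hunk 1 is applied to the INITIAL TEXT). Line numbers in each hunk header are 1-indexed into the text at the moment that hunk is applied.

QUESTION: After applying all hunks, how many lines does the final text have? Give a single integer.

Answer: 8

Derivation:
Hunk 1: at line 4 remove [dke] add [sqlu,fxwdf,ctox] -> 8 lines: sbf pvy rql jtbd sqlu fxwdf ctox bdd
Hunk 2: at line 2 remove [jtbd,sqlu] add [bss,sblwk] -> 8 lines: sbf pvy rql bss sblwk fxwdf ctox bdd
Hunk 3: at line 2 remove [rql] add [ulwoc,ovq] -> 9 lines: sbf pvy ulwoc ovq bss sblwk fxwdf ctox bdd
Hunk 4: at line 4 remove [bss] add [pkz] -> 9 lines: sbf pvy ulwoc ovq pkz sblwk fxwdf ctox bdd
Hunk 5: at line 2 remove [ovq,pkz,sblwk] add [pdxll,wvvku,qedj] -> 9 lines: sbf pvy ulwoc pdxll wvvku qedj fxwdf ctox bdd
Hunk 6: at line 3 remove [pdxll,wvvku,qedj] add [rzw,cchcb] -> 8 lines: sbf pvy ulwoc rzw cchcb fxwdf ctox bdd
Hunk 7: at line 2 remove [ulwoc] add [qpka] -> 8 lines: sbf pvy qpka rzw cchcb fxwdf ctox bdd
Final line count: 8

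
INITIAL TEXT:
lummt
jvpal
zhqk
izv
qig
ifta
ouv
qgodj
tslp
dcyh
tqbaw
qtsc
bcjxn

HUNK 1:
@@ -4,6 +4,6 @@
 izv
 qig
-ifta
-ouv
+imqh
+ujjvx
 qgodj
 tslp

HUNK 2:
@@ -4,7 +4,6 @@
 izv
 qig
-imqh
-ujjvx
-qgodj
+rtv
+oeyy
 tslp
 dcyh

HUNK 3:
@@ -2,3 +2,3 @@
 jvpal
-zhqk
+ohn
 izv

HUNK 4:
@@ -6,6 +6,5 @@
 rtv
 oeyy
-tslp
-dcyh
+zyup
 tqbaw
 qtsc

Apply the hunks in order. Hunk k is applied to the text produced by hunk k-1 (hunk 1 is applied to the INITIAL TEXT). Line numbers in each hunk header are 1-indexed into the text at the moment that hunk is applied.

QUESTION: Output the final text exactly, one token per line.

Hunk 1: at line 4 remove [ifta,ouv] add [imqh,ujjvx] -> 13 lines: lummt jvpal zhqk izv qig imqh ujjvx qgodj tslp dcyh tqbaw qtsc bcjxn
Hunk 2: at line 4 remove [imqh,ujjvx,qgodj] add [rtv,oeyy] -> 12 lines: lummt jvpal zhqk izv qig rtv oeyy tslp dcyh tqbaw qtsc bcjxn
Hunk 3: at line 2 remove [zhqk] add [ohn] -> 12 lines: lummt jvpal ohn izv qig rtv oeyy tslp dcyh tqbaw qtsc bcjxn
Hunk 4: at line 6 remove [tslp,dcyh] add [zyup] -> 11 lines: lummt jvpal ohn izv qig rtv oeyy zyup tqbaw qtsc bcjxn

Answer: lummt
jvpal
ohn
izv
qig
rtv
oeyy
zyup
tqbaw
qtsc
bcjxn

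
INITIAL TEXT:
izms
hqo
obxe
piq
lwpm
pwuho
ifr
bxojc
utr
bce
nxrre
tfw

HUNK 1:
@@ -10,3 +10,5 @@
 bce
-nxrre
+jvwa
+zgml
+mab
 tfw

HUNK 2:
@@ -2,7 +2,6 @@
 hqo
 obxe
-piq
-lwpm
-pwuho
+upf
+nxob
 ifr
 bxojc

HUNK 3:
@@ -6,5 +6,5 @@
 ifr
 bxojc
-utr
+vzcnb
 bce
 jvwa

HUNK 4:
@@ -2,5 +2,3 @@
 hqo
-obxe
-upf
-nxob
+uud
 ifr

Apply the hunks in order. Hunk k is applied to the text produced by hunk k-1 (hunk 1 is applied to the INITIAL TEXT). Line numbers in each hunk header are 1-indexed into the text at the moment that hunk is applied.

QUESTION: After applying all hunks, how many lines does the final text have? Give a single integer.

Answer: 11

Derivation:
Hunk 1: at line 10 remove [nxrre] add [jvwa,zgml,mab] -> 14 lines: izms hqo obxe piq lwpm pwuho ifr bxojc utr bce jvwa zgml mab tfw
Hunk 2: at line 2 remove [piq,lwpm,pwuho] add [upf,nxob] -> 13 lines: izms hqo obxe upf nxob ifr bxojc utr bce jvwa zgml mab tfw
Hunk 3: at line 6 remove [utr] add [vzcnb] -> 13 lines: izms hqo obxe upf nxob ifr bxojc vzcnb bce jvwa zgml mab tfw
Hunk 4: at line 2 remove [obxe,upf,nxob] add [uud] -> 11 lines: izms hqo uud ifr bxojc vzcnb bce jvwa zgml mab tfw
Final line count: 11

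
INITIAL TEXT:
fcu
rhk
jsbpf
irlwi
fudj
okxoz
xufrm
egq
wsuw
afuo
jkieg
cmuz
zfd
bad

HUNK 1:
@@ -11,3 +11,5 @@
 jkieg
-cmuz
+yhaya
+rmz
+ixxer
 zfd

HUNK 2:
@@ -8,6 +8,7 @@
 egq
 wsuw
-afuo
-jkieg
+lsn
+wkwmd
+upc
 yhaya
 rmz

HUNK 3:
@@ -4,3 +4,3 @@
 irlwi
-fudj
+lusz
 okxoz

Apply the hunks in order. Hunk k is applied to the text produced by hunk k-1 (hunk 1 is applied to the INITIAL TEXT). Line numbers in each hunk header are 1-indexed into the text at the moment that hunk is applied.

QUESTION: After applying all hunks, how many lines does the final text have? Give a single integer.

Answer: 17

Derivation:
Hunk 1: at line 11 remove [cmuz] add [yhaya,rmz,ixxer] -> 16 lines: fcu rhk jsbpf irlwi fudj okxoz xufrm egq wsuw afuo jkieg yhaya rmz ixxer zfd bad
Hunk 2: at line 8 remove [afuo,jkieg] add [lsn,wkwmd,upc] -> 17 lines: fcu rhk jsbpf irlwi fudj okxoz xufrm egq wsuw lsn wkwmd upc yhaya rmz ixxer zfd bad
Hunk 3: at line 4 remove [fudj] add [lusz] -> 17 lines: fcu rhk jsbpf irlwi lusz okxoz xufrm egq wsuw lsn wkwmd upc yhaya rmz ixxer zfd bad
Final line count: 17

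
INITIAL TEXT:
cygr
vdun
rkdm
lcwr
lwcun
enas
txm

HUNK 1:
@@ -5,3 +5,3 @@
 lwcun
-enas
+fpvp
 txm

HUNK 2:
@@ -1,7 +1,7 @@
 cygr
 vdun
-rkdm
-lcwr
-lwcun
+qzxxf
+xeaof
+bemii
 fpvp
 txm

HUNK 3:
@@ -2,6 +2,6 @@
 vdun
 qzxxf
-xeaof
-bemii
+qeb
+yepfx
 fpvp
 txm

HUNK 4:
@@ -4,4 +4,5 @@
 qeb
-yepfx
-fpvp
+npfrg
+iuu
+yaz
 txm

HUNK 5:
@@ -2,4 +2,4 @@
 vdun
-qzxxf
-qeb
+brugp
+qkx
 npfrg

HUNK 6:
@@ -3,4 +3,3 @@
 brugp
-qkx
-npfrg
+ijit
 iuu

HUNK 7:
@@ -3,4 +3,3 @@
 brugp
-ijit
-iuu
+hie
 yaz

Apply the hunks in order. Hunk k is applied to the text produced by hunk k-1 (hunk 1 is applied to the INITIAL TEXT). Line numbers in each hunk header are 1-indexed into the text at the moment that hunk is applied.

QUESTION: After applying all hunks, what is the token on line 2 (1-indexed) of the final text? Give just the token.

Hunk 1: at line 5 remove [enas] add [fpvp] -> 7 lines: cygr vdun rkdm lcwr lwcun fpvp txm
Hunk 2: at line 1 remove [rkdm,lcwr,lwcun] add [qzxxf,xeaof,bemii] -> 7 lines: cygr vdun qzxxf xeaof bemii fpvp txm
Hunk 3: at line 2 remove [xeaof,bemii] add [qeb,yepfx] -> 7 lines: cygr vdun qzxxf qeb yepfx fpvp txm
Hunk 4: at line 4 remove [yepfx,fpvp] add [npfrg,iuu,yaz] -> 8 lines: cygr vdun qzxxf qeb npfrg iuu yaz txm
Hunk 5: at line 2 remove [qzxxf,qeb] add [brugp,qkx] -> 8 lines: cygr vdun brugp qkx npfrg iuu yaz txm
Hunk 6: at line 3 remove [qkx,npfrg] add [ijit] -> 7 lines: cygr vdun brugp ijit iuu yaz txm
Hunk 7: at line 3 remove [ijit,iuu] add [hie] -> 6 lines: cygr vdun brugp hie yaz txm
Final line 2: vdun

Answer: vdun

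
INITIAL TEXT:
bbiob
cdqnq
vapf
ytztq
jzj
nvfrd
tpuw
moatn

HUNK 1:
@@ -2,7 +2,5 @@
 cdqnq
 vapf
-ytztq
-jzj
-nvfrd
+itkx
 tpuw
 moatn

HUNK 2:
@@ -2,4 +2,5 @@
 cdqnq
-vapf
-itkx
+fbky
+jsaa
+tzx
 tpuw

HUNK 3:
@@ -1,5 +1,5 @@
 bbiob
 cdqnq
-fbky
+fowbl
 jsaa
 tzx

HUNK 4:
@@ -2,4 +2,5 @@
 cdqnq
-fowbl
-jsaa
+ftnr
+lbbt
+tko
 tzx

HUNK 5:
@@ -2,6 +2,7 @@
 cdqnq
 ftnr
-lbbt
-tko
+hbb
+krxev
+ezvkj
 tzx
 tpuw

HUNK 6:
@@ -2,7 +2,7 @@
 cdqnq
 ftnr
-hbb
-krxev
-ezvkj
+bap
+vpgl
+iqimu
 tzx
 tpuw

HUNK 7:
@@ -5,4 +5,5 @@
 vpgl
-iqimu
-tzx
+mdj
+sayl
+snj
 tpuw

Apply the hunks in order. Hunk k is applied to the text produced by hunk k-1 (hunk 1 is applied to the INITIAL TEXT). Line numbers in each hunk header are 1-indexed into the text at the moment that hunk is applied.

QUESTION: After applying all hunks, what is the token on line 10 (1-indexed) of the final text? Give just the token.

Hunk 1: at line 2 remove [ytztq,jzj,nvfrd] add [itkx] -> 6 lines: bbiob cdqnq vapf itkx tpuw moatn
Hunk 2: at line 2 remove [vapf,itkx] add [fbky,jsaa,tzx] -> 7 lines: bbiob cdqnq fbky jsaa tzx tpuw moatn
Hunk 3: at line 1 remove [fbky] add [fowbl] -> 7 lines: bbiob cdqnq fowbl jsaa tzx tpuw moatn
Hunk 4: at line 2 remove [fowbl,jsaa] add [ftnr,lbbt,tko] -> 8 lines: bbiob cdqnq ftnr lbbt tko tzx tpuw moatn
Hunk 5: at line 2 remove [lbbt,tko] add [hbb,krxev,ezvkj] -> 9 lines: bbiob cdqnq ftnr hbb krxev ezvkj tzx tpuw moatn
Hunk 6: at line 2 remove [hbb,krxev,ezvkj] add [bap,vpgl,iqimu] -> 9 lines: bbiob cdqnq ftnr bap vpgl iqimu tzx tpuw moatn
Hunk 7: at line 5 remove [iqimu,tzx] add [mdj,sayl,snj] -> 10 lines: bbiob cdqnq ftnr bap vpgl mdj sayl snj tpuw moatn
Final line 10: moatn

Answer: moatn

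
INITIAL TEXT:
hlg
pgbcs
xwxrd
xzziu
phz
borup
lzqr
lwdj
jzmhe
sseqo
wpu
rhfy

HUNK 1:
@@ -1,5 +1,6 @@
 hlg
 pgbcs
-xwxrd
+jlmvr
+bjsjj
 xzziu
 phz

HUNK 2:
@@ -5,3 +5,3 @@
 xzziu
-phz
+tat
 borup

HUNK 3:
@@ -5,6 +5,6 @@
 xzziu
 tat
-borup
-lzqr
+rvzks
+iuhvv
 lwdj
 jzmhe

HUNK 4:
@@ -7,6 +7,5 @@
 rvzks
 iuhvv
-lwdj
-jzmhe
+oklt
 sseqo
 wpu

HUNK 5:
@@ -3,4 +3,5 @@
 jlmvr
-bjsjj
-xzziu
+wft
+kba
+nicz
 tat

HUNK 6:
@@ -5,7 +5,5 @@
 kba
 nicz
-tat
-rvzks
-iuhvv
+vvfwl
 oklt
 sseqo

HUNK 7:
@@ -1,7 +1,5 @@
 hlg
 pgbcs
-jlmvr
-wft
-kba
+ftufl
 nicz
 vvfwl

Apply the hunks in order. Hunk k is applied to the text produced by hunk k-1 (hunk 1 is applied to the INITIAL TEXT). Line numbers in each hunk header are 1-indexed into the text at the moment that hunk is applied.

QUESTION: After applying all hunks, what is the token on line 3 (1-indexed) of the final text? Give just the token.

Hunk 1: at line 1 remove [xwxrd] add [jlmvr,bjsjj] -> 13 lines: hlg pgbcs jlmvr bjsjj xzziu phz borup lzqr lwdj jzmhe sseqo wpu rhfy
Hunk 2: at line 5 remove [phz] add [tat] -> 13 lines: hlg pgbcs jlmvr bjsjj xzziu tat borup lzqr lwdj jzmhe sseqo wpu rhfy
Hunk 3: at line 5 remove [borup,lzqr] add [rvzks,iuhvv] -> 13 lines: hlg pgbcs jlmvr bjsjj xzziu tat rvzks iuhvv lwdj jzmhe sseqo wpu rhfy
Hunk 4: at line 7 remove [lwdj,jzmhe] add [oklt] -> 12 lines: hlg pgbcs jlmvr bjsjj xzziu tat rvzks iuhvv oklt sseqo wpu rhfy
Hunk 5: at line 3 remove [bjsjj,xzziu] add [wft,kba,nicz] -> 13 lines: hlg pgbcs jlmvr wft kba nicz tat rvzks iuhvv oklt sseqo wpu rhfy
Hunk 6: at line 5 remove [tat,rvzks,iuhvv] add [vvfwl] -> 11 lines: hlg pgbcs jlmvr wft kba nicz vvfwl oklt sseqo wpu rhfy
Hunk 7: at line 1 remove [jlmvr,wft,kba] add [ftufl] -> 9 lines: hlg pgbcs ftufl nicz vvfwl oklt sseqo wpu rhfy
Final line 3: ftufl

Answer: ftufl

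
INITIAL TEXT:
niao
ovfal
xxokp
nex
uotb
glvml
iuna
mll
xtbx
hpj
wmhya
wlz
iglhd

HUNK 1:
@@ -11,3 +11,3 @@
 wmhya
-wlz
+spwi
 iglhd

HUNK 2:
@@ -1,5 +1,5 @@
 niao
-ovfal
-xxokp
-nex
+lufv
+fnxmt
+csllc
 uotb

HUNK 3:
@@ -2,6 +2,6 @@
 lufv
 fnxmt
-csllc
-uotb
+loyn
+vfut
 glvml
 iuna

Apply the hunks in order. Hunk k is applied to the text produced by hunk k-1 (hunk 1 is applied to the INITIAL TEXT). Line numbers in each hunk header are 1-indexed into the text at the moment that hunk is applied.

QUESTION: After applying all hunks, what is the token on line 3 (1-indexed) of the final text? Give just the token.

Answer: fnxmt

Derivation:
Hunk 1: at line 11 remove [wlz] add [spwi] -> 13 lines: niao ovfal xxokp nex uotb glvml iuna mll xtbx hpj wmhya spwi iglhd
Hunk 2: at line 1 remove [ovfal,xxokp,nex] add [lufv,fnxmt,csllc] -> 13 lines: niao lufv fnxmt csllc uotb glvml iuna mll xtbx hpj wmhya spwi iglhd
Hunk 3: at line 2 remove [csllc,uotb] add [loyn,vfut] -> 13 lines: niao lufv fnxmt loyn vfut glvml iuna mll xtbx hpj wmhya spwi iglhd
Final line 3: fnxmt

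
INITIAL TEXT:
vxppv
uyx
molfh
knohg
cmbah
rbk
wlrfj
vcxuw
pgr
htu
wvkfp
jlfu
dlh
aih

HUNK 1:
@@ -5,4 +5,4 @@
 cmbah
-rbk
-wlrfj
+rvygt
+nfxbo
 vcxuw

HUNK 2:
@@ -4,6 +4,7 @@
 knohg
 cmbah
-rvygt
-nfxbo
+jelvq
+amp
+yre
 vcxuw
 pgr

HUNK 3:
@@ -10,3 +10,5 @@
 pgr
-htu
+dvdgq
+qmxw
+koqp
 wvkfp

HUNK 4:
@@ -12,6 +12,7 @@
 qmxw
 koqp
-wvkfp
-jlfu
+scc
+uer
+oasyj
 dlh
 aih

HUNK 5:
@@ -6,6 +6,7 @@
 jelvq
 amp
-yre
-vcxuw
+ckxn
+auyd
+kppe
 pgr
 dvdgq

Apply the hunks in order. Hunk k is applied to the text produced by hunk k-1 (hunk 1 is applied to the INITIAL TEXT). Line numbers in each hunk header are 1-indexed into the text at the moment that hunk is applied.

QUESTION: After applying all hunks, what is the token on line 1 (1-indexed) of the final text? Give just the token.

Hunk 1: at line 5 remove [rbk,wlrfj] add [rvygt,nfxbo] -> 14 lines: vxppv uyx molfh knohg cmbah rvygt nfxbo vcxuw pgr htu wvkfp jlfu dlh aih
Hunk 2: at line 4 remove [rvygt,nfxbo] add [jelvq,amp,yre] -> 15 lines: vxppv uyx molfh knohg cmbah jelvq amp yre vcxuw pgr htu wvkfp jlfu dlh aih
Hunk 3: at line 10 remove [htu] add [dvdgq,qmxw,koqp] -> 17 lines: vxppv uyx molfh knohg cmbah jelvq amp yre vcxuw pgr dvdgq qmxw koqp wvkfp jlfu dlh aih
Hunk 4: at line 12 remove [wvkfp,jlfu] add [scc,uer,oasyj] -> 18 lines: vxppv uyx molfh knohg cmbah jelvq amp yre vcxuw pgr dvdgq qmxw koqp scc uer oasyj dlh aih
Hunk 5: at line 6 remove [yre,vcxuw] add [ckxn,auyd,kppe] -> 19 lines: vxppv uyx molfh knohg cmbah jelvq amp ckxn auyd kppe pgr dvdgq qmxw koqp scc uer oasyj dlh aih
Final line 1: vxppv

Answer: vxppv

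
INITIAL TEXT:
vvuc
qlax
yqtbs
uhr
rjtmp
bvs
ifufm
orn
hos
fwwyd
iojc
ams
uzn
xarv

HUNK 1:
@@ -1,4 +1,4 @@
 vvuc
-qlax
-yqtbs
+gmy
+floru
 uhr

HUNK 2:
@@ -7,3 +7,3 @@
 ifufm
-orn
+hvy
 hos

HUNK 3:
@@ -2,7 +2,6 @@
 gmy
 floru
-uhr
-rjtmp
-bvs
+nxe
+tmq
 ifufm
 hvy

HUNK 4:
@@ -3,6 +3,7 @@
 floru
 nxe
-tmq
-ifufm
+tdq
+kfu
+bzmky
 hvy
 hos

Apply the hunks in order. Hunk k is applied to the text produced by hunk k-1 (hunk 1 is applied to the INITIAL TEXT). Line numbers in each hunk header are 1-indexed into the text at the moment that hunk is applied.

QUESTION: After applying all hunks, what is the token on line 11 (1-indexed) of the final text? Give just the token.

Answer: iojc

Derivation:
Hunk 1: at line 1 remove [qlax,yqtbs] add [gmy,floru] -> 14 lines: vvuc gmy floru uhr rjtmp bvs ifufm orn hos fwwyd iojc ams uzn xarv
Hunk 2: at line 7 remove [orn] add [hvy] -> 14 lines: vvuc gmy floru uhr rjtmp bvs ifufm hvy hos fwwyd iojc ams uzn xarv
Hunk 3: at line 2 remove [uhr,rjtmp,bvs] add [nxe,tmq] -> 13 lines: vvuc gmy floru nxe tmq ifufm hvy hos fwwyd iojc ams uzn xarv
Hunk 4: at line 3 remove [tmq,ifufm] add [tdq,kfu,bzmky] -> 14 lines: vvuc gmy floru nxe tdq kfu bzmky hvy hos fwwyd iojc ams uzn xarv
Final line 11: iojc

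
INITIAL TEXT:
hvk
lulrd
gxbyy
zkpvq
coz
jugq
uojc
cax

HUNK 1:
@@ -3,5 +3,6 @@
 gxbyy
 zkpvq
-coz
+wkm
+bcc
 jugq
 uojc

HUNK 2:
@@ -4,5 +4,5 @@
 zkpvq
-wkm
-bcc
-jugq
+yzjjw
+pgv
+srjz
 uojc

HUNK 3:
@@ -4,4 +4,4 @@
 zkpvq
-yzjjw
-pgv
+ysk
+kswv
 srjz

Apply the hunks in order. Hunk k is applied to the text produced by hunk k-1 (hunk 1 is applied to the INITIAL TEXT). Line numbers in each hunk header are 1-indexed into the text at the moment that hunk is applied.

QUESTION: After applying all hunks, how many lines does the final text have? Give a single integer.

Hunk 1: at line 3 remove [coz] add [wkm,bcc] -> 9 lines: hvk lulrd gxbyy zkpvq wkm bcc jugq uojc cax
Hunk 2: at line 4 remove [wkm,bcc,jugq] add [yzjjw,pgv,srjz] -> 9 lines: hvk lulrd gxbyy zkpvq yzjjw pgv srjz uojc cax
Hunk 3: at line 4 remove [yzjjw,pgv] add [ysk,kswv] -> 9 lines: hvk lulrd gxbyy zkpvq ysk kswv srjz uojc cax
Final line count: 9

Answer: 9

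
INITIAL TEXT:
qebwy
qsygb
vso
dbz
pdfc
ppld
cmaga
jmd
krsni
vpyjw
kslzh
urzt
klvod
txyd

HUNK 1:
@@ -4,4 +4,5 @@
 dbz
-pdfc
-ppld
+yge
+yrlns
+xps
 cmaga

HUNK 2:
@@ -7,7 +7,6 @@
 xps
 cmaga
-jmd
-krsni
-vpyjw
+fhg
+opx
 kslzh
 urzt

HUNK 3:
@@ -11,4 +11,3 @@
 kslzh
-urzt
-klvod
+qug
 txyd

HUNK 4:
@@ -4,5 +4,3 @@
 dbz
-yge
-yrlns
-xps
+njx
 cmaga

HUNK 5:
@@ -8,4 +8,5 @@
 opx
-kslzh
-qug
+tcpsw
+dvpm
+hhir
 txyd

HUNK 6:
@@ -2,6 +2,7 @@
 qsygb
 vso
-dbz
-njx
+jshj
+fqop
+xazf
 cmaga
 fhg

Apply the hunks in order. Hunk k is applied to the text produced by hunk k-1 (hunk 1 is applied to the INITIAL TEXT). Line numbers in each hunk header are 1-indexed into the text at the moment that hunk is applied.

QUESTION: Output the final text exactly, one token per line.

Hunk 1: at line 4 remove [pdfc,ppld] add [yge,yrlns,xps] -> 15 lines: qebwy qsygb vso dbz yge yrlns xps cmaga jmd krsni vpyjw kslzh urzt klvod txyd
Hunk 2: at line 7 remove [jmd,krsni,vpyjw] add [fhg,opx] -> 14 lines: qebwy qsygb vso dbz yge yrlns xps cmaga fhg opx kslzh urzt klvod txyd
Hunk 3: at line 11 remove [urzt,klvod] add [qug] -> 13 lines: qebwy qsygb vso dbz yge yrlns xps cmaga fhg opx kslzh qug txyd
Hunk 4: at line 4 remove [yge,yrlns,xps] add [njx] -> 11 lines: qebwy qsygb vso dbz njx cmaga fhg opx kslzh qug txyd
Hunk 5: at line 8 remove [kslzh,qug] add [tcpsw,dvpm,hhir] -> 12 lines: qebwy qsygb vso dbz njx cmaga fhg opx tcpsw dvpm hhir txyd
Hunk 6: at line 2 remove [dbz,njx] add [jshj,fqop,xazf] -> 13 lines: qebwy qsygb vso jshj fqop xazf cmaga fhg opx tcpsw dvpm hhir txyd

Answer: qebwy
qsygb
vso
jshj
fqop
xazf
cmaga
fhg
opx
tcpsw
dvpm
hhir
txyd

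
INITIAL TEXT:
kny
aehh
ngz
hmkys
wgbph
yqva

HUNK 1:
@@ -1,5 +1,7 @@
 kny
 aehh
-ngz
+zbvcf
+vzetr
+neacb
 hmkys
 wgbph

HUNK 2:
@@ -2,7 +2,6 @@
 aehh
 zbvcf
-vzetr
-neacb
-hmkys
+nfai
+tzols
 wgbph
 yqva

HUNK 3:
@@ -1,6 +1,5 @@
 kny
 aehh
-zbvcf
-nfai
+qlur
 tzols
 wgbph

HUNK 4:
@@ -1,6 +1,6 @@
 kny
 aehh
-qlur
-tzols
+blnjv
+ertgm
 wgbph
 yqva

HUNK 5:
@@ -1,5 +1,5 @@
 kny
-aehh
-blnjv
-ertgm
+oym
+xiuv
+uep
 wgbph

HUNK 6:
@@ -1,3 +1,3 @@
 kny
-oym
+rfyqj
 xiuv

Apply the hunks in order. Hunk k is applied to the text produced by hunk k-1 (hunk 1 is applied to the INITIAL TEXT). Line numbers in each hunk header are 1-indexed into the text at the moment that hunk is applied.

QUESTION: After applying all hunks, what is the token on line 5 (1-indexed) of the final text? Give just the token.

Hunk 1: at line 1 remove [ngz] add [zbvcf,vzetr,neacb] -> 8 lines: kny aehh zbvcf vzetr neacb hmkys wgbph yqva
Hunk 2: at line 2 remove [vzetr,neacb,hmkys] add [nfai,tzols] -> 7 lines: kny aehh zbvcf nfai tzols wgbph yqva
Hunk 3: at line 1 remove [zbvcf,nfai] add [qlur] -> 6 lines: kny aehh qlur tzols wgbph yqva
Hunk 4: at line 1 remove [qlur,tzols] add [blnjv,ertgm] -> 6 lines: kny aehh blnjv ertgm wgbph yqva
Hunk 5: at line 1 remove [aehh,blnjv,ertgm] add [oym,xiuv,uep] -> 6 lines: kny oym xiuv uep wgbph yqva
Hunk 6: at line 1 remove [oym] add [rfyqj] -> 6 lines: kny rfyqj xiuv uep wgbph yqva
Final line 5: wgbph

Answer: wgbph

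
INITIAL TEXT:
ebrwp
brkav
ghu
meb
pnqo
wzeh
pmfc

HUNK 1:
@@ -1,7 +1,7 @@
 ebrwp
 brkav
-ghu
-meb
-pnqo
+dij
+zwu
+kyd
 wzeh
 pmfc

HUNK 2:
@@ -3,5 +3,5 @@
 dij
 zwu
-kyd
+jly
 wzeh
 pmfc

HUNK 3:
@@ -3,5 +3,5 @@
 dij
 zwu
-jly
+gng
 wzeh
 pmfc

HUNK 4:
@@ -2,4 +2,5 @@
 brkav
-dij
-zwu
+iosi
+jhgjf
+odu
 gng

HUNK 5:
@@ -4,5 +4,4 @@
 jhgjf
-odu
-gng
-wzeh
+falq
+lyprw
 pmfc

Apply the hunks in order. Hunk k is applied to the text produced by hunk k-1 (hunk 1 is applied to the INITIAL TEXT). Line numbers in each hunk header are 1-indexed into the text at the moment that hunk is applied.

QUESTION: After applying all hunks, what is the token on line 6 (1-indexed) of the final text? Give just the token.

Answer: lyprw

Derivation:
Hunk 1: at line 1 remove [ghu,meb,pnqo] add [dij,zwu,kyd] -> 7 lines: ebrwp brkav dij zwu kyd wzeh pmfc
Hunk 2: at line 3 remove [kyd] add [jly] -> 7 lines: ebrwp brkav dij zwu jly wzeh pmfc
Hunk 3: at line 3 remove [jly] add [gng] -> 7 lines: ebrwp brkav dij zwu gng wzeh pmfc
Hunk 4: at line 2 remove [dij,zwu] add [iosi,jhgjf,odu] -> 8 lines: ebrwp brkav iosi jhgjf odu gng wzeh pmfc
Hunk 5: at line 4 remove [odu,gng,wzeh] add [falq,lyprw] -> 7 lines: ebrwp brkav iosi jhgjf falq lyprw pmfc
Final line 6: lyprw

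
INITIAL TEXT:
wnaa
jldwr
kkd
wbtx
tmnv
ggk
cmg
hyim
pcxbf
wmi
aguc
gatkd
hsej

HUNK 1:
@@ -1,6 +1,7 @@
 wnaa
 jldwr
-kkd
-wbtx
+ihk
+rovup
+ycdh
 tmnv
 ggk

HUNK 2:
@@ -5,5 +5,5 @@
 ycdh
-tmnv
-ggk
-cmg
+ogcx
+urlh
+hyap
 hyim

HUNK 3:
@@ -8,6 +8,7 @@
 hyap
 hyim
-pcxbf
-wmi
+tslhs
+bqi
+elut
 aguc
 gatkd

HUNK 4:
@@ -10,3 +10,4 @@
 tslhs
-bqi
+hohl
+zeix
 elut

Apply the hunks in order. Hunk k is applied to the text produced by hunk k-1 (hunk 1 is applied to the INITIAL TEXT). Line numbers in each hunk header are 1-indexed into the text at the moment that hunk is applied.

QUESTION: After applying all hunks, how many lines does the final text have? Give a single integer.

Answer: 16

Derivation:
Hunk 1: at line 1 remove [kkd,wbtx] add [ihk,rovup,ycdh] -> 14 lines: wnaa jldwr ihk rovup ycdh tmnv ggk cmg hyim pcxbf wmi aguc gatkd hsej
Hunk 2: at line 5 remove [tmnv,ggk,cmg] add [ogcx,urlh,hyap] -> 14 lines: wnaa jldwr ihk rovup ycdh ogcx urlh hyap hyim pcxbf wmi aguc gatkd hsej
Hunk 3: at line 8 remove [pcxbf,wmi] add [tslhs,bqi,elut] -> 15 lines: wnaa jldwr ihk rovup ycdh ogcx urlh hyap hyim tslhs bqi elut aguc gatkd hsej
Hunk 4: at line 10 remove [bqi] add [hohl,zeix] -> 16 lines: wnaa jldwr ihk rovup ycdh ogcx urlh hyap hyim tslhs hohl zeix elut aguc gatkd hsej
Final line count: 16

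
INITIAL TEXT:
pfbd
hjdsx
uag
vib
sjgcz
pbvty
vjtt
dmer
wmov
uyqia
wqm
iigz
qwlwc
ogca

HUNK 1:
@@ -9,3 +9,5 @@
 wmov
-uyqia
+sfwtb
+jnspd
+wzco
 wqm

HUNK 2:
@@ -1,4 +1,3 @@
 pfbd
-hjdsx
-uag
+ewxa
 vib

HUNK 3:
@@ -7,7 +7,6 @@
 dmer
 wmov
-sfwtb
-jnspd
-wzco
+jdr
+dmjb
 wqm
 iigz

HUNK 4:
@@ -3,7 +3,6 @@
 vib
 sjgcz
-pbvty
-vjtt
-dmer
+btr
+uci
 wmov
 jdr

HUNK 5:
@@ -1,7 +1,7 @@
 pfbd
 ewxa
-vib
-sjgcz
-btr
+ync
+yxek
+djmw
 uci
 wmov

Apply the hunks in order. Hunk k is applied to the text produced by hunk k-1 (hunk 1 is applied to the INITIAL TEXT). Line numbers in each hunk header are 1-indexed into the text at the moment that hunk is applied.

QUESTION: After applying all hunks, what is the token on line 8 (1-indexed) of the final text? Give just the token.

Answer: jdr

Derivation:
Hunk 1: at line 9 remove [uyqia] add [sfwtb,jnspd,wzco] -> 16 lines: pfbd hjdsx uag vib sjgcz pbvty vjtt dmer wmov sfwtb jnspd wzco wqm iigz qwlwc ogca
Hunk 2: at line 1 remove [hjdsx,uag] add [ewxa] -> 15 lines: pfbd ewxa vib sjgcz pbvty vjtt dmer wmov sfwtb jnspd wzco wqm iigz qwlwc ogca
Hunk 3: at line 7 remove [sfwtb,jnspd,wzco] add [jdr,dmjb] -> 14 lines: pfbd ewxa vib sjgcz pbvty vjtt dmer wmov jdr dmjb wqm iigz qwlwc ogca
Hunk 4: at line 3 remove [pbvty,vjtt,dmer] add [btr,uci] -> 13 lines: pfbd ewxa vib sjgcz btr uci wmov jdr dmjb wqm iigz qwlwc ogca
Hunk 5: at line 1 remove [vib,sjgcz,btr] add [ync,yxek,djmw] -> 13 lines: pfbd ewxa ync yxek djmw uci wmov jdr dmjb wqm iigz qwlwc ogca
Final line 8: jdr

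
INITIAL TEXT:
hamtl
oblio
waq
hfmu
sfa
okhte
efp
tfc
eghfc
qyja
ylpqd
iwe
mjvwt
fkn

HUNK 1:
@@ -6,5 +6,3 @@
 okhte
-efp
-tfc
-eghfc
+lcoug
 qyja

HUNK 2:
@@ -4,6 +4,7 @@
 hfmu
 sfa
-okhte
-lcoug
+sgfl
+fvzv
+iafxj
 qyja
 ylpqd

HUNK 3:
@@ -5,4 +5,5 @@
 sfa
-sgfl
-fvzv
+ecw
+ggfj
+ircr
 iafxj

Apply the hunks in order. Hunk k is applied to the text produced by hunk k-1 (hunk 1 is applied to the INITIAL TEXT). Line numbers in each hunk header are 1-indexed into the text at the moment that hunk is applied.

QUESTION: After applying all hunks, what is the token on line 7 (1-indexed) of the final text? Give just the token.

Answer: ggfj

Derivation:
Hunk 1: at line 6 remove [efp,tfc,eghfc] add [lcoug] -> 12 lines: hamtl oblio waq hfmu sfa okhte lcoug qyja ylpqd iwe mjvwt fkn
Hunk 2: at line 4 remove [okhte,lcoug] add [sgfl,fvzv,iafxj] -> 13 lines: hamtl oblio waq hfmu sfa sgfl fvzv iafxj qyja ylpqd iwe mjvwt fkn
Hunk 3: at line 5 remove [sgfl,fvzv] add [ecw,ggfj,ircr] -> 14 lines: hamtl oblio waq hfmu sfa ecw ggfj ircr iafxj qyja ylpqd iwe mjvwt fkn
Final line 7: ggfj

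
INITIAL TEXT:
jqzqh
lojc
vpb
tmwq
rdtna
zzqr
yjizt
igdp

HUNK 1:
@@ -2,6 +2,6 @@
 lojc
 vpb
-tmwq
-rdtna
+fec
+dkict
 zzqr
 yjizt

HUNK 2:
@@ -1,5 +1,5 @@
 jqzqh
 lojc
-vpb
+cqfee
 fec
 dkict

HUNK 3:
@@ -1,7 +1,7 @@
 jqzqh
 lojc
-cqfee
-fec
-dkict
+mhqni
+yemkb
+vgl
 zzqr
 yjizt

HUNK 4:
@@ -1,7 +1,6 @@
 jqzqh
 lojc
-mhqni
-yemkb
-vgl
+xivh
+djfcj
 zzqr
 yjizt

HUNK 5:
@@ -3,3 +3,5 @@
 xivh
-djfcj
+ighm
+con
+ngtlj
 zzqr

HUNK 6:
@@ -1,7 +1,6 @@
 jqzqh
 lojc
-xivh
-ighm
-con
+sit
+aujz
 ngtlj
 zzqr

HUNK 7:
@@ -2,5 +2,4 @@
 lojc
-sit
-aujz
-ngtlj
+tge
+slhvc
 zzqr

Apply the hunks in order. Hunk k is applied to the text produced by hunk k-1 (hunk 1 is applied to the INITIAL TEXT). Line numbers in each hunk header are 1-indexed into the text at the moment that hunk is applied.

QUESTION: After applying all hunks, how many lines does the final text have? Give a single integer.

Hunk 1: at line 2 remove [tmwq,rdtna] add [fec,dkict] -> 8 lines: jqzqh lojc vpb fec dkict zzqr yjizt igdp
Hunk 2: at line 1 remove [vpb] add [cqfee] -> 8 lines: jqzqh lojc cqfee fec dkict zzqr yjizt igdp
Hunk 3: at line 1 remove [cqfee,fec,dkict] add [mhqni,yemkb,vgl] -> 8 lines: jqzqh lojc mhqni yemkb vgl zzqr yjizt igdp
Hunk 4: at line 1 remove [mhqni,yemkb,vgl] add [xivh,djfcj] -> 7 lines: jqzqh lojc xivh djfcj zzqr yjizt igdp
Hunk 5: at line 3 remove [djfcj] add [ighm,con,ngtlj] -> 9 lines: jqzqh lojc xivh ighm con ngtlj zzqr yjizt igdp
Hunk 6: at line 1 remove [xivh,ighm,con] add [sit,aujz] -> 8 lines: jqzqh lojc sit aujz ngtlj zzqr yjizt igdp
Hunk 7: at line 2 remove [sit,aujz,ngtlj] add [tge,slhvc] -> 7 lines: jqzqh lojc tge slhvc zzqr yjizt igdp
Final line count: 7

Answer: 7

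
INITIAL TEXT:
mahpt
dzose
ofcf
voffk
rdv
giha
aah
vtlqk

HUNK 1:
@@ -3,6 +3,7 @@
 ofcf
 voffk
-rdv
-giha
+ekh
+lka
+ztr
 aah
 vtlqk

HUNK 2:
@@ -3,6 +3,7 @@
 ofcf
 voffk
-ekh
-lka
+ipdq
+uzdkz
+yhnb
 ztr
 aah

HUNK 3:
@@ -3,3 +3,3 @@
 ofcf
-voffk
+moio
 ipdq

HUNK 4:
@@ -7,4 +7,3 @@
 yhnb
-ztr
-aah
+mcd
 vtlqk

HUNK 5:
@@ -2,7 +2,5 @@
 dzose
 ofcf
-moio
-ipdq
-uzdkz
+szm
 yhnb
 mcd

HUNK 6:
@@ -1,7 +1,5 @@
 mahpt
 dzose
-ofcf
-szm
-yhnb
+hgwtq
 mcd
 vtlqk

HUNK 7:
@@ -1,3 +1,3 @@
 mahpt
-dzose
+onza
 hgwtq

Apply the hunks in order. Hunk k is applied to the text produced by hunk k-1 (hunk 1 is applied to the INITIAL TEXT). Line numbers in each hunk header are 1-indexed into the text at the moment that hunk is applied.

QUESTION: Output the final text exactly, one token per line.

Hunk 1: at line 3 remove [rdv,giha] add [ekh,lka,ztr] -> 9 lines: mahpt dzose ofcf voffk ekh lka ztr aah vtlqk
Hunk 2: at line 3 remove [ekh,lka] add [ipdq,uzdkz,yhnb] -> 10 lines: mahpt dzose ofcf voffk ipdq uzdkz yhnb ztr aah vtlqk
Hunk 3: at line 3 remove [voffk] add [moio] -> 10 lines: mahpt dzose ofcf moio ipdq uzdkz yhnb ztr aah vtlqk
Hunk 4: at line 7 remove [ztr,aah] add [mcd] -> 9 lines: mahpt dzose ofcf moio ipdq uzdkz yhnb mcd vtlqk
Hunk 5: at line 2 remove [moio,ipdq,uzdkz] add [szm] -> 7 lines: mahpt dzose ofcf szm yhnb mcd vtlqk
Hunk 6: at line 1 remove [ofcf,szm,yhnb] add [hgwtq] -> 5 lines: mahpt dzose hgwtq mcd vtlqk
Hunk 7: at line 1 remove [dzose] add [onza] -> 5 lines: mahpt onza hgwtq mcd vtlqk

Answer: mahpt
onza
hgwtq
mcd
vtlqk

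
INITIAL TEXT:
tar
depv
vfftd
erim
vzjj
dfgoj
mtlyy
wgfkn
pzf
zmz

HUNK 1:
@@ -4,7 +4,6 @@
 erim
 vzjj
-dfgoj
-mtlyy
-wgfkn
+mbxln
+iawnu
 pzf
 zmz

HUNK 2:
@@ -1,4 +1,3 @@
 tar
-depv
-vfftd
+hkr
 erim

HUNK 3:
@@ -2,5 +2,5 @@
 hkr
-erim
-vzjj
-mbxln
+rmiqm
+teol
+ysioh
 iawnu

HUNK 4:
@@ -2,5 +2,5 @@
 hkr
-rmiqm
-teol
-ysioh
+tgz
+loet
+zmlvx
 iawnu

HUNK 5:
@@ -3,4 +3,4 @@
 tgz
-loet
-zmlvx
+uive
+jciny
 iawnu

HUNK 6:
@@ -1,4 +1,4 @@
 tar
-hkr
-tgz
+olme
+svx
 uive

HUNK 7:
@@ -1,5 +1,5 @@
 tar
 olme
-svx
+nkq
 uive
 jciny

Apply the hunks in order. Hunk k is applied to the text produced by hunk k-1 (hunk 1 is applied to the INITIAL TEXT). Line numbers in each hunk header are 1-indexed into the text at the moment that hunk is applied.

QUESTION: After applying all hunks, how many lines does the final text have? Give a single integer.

Answer: 8

Derivation:
Hunk 1: at line 4 remove [dfgoj,mtlyy,wgfkn] add [mbxln,iawnu] -> 9 lines: tar depv vfftd erim vzjj mbxln iawnu pzf zmz
Hunk 2: at line 1 remove [depv,vfftd] add [hkr] -> 8 lines: tar hkr erim vzjj mbxln iawnu pzf zmz
Hunk 3: at line 2 remove [erim,vzjj,mbxln] add [rmiqm,teol,ysioh] -> 8 lines: tar hkr rmiqm teol ysioh iawnu pzf zmz
Hunk 4: at line 2 remove [rmiqm,teol,ysioh] add [tgz,loet,zmlvx] -> 8 lines: tar hkr tgz loet zmlvx iawnu pzf zmz
Hunk 5: at line 3 remove [loet,zmlvx] add [uive,jciny] -> 8 lines: tar hkr tgz uive jciny iawnu pzf zmz
Hunk 6: at line 1 remove [hkr,tgz] add [olme,svx] -> 8 lines: tar olme svx uive jciny iawnu pzf zmz
Hunk 7: at line 1 remove [svx] add [nkq] -> 8 lines: tar olme nkq uive jciny iawnu pzf zmz
Final line count: 8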